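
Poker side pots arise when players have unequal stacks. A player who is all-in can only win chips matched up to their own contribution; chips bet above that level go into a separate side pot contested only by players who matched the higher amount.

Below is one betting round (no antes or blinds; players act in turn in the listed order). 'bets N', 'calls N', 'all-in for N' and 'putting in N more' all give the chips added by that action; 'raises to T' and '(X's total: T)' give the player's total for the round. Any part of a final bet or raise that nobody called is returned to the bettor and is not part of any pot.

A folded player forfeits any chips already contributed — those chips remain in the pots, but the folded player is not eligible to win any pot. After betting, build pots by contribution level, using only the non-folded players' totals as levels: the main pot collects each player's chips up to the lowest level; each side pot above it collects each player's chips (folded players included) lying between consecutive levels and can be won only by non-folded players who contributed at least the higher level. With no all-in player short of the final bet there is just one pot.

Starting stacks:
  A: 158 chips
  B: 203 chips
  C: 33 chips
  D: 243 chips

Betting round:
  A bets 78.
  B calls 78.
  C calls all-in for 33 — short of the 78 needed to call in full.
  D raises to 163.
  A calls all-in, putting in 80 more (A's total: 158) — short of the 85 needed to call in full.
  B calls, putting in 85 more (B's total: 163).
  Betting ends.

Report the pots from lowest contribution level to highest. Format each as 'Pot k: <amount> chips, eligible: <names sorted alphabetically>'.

Pot 1: 132 chips, eligible: A, B, C, D
Pot 2: 375 chips, eligible: A, B, D
Pot 3: 10 chips, eligible: B, D

Derivation:
Contributions: A=158, B=163, C=33, D=163
Pot levels (distinct totals of non-folded players): 33, 158, 163
Layer 1-33: 33 each from A, B, C, D = 33*4 = 132 chips; eligible A, B, C, D
Layer 34-158: 125 each from A, B, D = 125*3 = 375 chips; eligible A, B, D
Layer 159-163: 5 each from B, D = 5*2 = 10 chips; eligible B, D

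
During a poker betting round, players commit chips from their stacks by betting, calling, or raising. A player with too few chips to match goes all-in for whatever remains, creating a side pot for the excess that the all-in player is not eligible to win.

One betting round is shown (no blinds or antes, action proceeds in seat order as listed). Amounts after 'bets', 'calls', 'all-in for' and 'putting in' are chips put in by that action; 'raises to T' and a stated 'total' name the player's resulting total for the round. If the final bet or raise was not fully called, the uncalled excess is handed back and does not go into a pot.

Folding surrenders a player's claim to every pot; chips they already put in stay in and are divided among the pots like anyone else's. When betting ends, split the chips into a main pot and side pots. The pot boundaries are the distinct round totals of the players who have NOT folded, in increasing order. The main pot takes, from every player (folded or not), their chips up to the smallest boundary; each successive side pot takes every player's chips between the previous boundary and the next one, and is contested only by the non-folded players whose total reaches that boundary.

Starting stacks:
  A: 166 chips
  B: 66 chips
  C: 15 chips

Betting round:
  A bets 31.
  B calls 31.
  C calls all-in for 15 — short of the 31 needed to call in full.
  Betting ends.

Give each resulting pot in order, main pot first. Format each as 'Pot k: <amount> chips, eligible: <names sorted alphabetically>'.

Pot 1: 45 chips, eligible: A, B, C
Pot 2: 32 chips, eligible: A, B

Derivation:
Contributions: A=31, B=31, C=15
Pot levels (distinct totals of non-folded players): 15, 31
Layer 1-15: 15 each from A, B, C = 15*3 = 45 chips; eligible A, B, C
Layer 16-31: 16 each from A, B = 16*2 = 32 chips; eligible A, B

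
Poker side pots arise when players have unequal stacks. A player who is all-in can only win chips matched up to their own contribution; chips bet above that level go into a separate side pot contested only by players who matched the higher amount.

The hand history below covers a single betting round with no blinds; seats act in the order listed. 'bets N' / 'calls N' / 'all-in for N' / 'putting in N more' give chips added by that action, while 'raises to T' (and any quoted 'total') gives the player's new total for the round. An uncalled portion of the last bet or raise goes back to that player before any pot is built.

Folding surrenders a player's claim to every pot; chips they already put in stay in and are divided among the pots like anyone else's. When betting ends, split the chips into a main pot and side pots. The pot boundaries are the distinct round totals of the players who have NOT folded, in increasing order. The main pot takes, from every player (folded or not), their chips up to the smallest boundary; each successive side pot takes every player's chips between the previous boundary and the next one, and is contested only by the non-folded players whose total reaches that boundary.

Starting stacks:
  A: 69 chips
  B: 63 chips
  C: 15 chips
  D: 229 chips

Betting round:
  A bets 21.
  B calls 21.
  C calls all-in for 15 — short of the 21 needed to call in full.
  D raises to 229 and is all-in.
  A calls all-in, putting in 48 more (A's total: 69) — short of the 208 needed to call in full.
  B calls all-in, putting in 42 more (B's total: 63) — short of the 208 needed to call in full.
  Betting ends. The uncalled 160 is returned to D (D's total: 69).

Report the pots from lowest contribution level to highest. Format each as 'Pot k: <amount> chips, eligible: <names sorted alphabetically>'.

Contributions (after 160 returned to D): A=69, B=63, C=15, D=69
Pot levels (distinct totals of non-folded players): 15, 63, 69
Layer 1-15: 15 each from A, B, C, D = 15*4 = 60 chips; eligible A, B, C, D
Layer 16-63: 48 each from A, B, D = 48*3 = 144 chips; eligible A, B, D
Layer 64-69: 6 each from A, D = 6*2 = 12 chips; eligible A, D

Pot 1: 60 chips, eligible: A, B, C, D
Pot 2: 144 chips, eligible: A, B, D
Pot 3: 12 chips, eligible: A, D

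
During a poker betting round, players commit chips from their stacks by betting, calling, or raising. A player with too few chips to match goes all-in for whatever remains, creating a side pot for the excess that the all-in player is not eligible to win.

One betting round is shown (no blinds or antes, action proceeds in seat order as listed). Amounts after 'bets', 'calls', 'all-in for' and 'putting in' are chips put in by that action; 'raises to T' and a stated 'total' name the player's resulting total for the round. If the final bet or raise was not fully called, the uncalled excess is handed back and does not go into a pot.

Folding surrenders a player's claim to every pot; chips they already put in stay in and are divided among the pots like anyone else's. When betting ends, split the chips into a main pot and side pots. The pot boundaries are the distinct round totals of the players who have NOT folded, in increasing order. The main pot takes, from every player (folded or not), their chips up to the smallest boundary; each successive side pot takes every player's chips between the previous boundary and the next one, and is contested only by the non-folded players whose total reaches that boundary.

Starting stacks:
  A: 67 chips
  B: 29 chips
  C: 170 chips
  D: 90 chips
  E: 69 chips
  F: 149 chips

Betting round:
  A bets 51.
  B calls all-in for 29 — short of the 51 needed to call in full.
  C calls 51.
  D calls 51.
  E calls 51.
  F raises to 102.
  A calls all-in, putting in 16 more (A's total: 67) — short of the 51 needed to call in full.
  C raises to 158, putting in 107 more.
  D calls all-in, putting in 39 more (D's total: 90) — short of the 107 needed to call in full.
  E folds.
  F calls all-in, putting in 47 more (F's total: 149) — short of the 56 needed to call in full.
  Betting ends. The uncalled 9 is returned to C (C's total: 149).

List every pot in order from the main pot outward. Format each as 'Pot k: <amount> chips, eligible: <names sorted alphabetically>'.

Contributions (after 9 returned to C): A=67, B=29, C=149, D=90, E=51, F=149
Folded: E
Pot levels (distinct totals of non-folded players): 29, 67, 90, 149
Layer 1-29: 29 each from A, B, C, D, E, F = 29*6 = 174 chips; eligible A, B, C, D, F
Layer 30-67: A 38 + C 38 + D 38 + E 22 + F 38 = 174 chips; eligible A, C, D, F
Layer 68-90: 23 each from C, D, F = 23*3 = 69 chips; eligible C, D, F
Layer 91-149: 59 each from C, F = 59*2 = 118 chips; eligible C, F

Pot 1: 174 chips, eligible: A, B, C, D, F
Pot 2: 174 chips, eligible: A, C, D, F
Pot 3: 69 chips, eligible: C, D, F
Pot 4: 118 chips, eligible: C, F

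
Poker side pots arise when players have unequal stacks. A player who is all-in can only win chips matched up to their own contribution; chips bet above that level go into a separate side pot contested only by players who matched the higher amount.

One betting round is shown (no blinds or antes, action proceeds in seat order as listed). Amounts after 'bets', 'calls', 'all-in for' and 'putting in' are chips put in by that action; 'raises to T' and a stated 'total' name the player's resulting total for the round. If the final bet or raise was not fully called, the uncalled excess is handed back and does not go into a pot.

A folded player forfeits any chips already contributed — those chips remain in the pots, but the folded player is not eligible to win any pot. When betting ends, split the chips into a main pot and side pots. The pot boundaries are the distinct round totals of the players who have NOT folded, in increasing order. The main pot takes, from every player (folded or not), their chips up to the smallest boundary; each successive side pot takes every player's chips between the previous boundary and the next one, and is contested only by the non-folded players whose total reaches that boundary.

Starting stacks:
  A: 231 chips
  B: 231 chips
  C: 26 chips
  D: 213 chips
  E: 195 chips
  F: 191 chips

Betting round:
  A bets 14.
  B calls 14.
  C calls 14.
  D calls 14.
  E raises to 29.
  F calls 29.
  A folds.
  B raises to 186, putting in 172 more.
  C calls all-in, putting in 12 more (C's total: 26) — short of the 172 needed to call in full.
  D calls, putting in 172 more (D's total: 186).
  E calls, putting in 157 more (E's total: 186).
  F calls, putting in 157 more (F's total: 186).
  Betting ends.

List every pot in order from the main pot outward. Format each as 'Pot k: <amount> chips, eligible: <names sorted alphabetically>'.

Pot 1: 144 chips, eligible: B, C, D, E, F
Pot 2: 640 chips, eligible: B, D, E, F

Derivation:
Contributions: A=14, B=186, C=26, D=186, E=186, F=186
Folded: A
Pot levels (distinct totals of non-folded players): 26, 186
Layer 1-26: A 14 + B 26 + C 26 + D 26 + E 26 + F 26 = 144 chips; eligible B, C, D, E, F
Layer 27-186: 160 each from B, D, E, F = 160*4 = 640 chips; eligible B, D, E, F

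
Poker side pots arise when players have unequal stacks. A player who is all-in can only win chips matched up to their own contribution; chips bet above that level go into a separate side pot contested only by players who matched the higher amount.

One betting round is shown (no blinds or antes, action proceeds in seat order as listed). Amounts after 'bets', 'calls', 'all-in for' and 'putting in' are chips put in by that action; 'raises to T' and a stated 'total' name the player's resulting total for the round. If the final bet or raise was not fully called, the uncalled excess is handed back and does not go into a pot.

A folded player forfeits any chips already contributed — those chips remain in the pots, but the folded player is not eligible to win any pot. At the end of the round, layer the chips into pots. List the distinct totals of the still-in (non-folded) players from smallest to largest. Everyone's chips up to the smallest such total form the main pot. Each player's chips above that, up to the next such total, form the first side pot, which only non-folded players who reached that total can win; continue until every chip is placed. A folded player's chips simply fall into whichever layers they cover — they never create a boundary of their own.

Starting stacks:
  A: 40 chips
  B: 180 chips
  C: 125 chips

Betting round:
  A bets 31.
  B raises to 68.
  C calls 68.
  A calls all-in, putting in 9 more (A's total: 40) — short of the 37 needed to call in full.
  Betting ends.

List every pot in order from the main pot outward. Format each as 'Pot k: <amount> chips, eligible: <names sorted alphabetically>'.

Pot 1: 120 chips, eligible: A, B, C
Pot 2: 56 chips, eligible: B, C

Derivation:
Contributions: A=40, B=68, C=68
Pot levels (distinct totals of non-folded players): 40, 68
Layer 1-40: 40 each from A, B, C = 40*3 = 120 chips; eligible A, B, C
Layer 41-68: 28 each from B, C = 28*2 = 56 chips; eligible B, C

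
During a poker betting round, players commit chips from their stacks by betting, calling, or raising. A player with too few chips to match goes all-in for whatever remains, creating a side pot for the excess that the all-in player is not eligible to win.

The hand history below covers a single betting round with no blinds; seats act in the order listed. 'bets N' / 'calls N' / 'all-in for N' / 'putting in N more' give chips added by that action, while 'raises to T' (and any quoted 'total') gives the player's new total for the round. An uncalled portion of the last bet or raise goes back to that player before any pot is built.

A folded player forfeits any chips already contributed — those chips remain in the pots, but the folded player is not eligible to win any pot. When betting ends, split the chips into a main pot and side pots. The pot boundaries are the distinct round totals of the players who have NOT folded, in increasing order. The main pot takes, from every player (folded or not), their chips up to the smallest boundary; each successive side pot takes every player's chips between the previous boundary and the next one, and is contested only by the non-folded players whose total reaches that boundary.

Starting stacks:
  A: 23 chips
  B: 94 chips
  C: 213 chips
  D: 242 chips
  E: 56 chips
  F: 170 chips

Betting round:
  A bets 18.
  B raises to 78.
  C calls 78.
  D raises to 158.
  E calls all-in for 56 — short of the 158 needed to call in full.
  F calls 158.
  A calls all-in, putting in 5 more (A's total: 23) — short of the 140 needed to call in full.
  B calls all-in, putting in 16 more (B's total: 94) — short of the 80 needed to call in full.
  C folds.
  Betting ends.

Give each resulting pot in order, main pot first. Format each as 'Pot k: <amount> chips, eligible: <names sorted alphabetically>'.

Contributions: A=23, B=94, C=78, D=158, E=56, F=158
Folded: C
Pot levels (distinct totals of non-folded players): 23, 56, 94, 158
Layer 1-23: 23 each from A, B, C, D, E, F = 23*6 = 138 chips; eligible A, B, D, E, F
Layer 24-56: 33 each from B, C, D, E, F = 33*5 = 165 chips; eligible B, D, E, F
Layer 57-94: B 38 + C 22 + D 38 + F 38 = 136 chips; eligible B, D, F
Layer 95-158: 64 each from D, F = 64*2 = 128 chips; eligible D, F

Pot 1: 138 chips, eligible: A, B, D, E, F
Pot 2: 165 chips, eligible: B, D, E, F
Pot 3: 136 chips, eligible: B, D, F
Pot 4: 128 chips, eligible: D, F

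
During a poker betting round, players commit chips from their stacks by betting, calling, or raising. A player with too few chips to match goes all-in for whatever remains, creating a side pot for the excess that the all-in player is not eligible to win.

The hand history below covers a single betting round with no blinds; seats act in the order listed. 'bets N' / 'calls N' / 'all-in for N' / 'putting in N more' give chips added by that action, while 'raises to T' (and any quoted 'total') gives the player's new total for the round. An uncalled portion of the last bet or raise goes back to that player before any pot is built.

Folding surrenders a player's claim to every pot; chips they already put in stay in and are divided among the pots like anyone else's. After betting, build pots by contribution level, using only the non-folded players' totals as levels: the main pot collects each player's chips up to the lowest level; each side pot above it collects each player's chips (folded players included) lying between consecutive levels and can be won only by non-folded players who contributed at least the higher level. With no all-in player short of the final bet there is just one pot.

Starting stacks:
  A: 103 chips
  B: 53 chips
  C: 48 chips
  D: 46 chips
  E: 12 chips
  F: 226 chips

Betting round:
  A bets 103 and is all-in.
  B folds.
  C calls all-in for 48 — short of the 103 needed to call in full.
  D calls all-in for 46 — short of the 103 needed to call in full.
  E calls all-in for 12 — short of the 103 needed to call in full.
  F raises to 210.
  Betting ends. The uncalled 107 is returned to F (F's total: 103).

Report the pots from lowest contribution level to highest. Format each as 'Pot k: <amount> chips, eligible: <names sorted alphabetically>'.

Pot 1: 60 chips, eligible: A, C, D, E, F
Pot 2: 136 chips, eligible: A, C, D, F
Pot 3: 6 chips, eligible: A, C, F
Pot 4: 110 chips, eligible: A, F

Derivation:
Contributions (after 107 returned to F): A=103, C=48, D=46, E=12, F=103
Folded: B
Pot levels (distinct totals of non-folded players): 12, 46, 48, 103
Layer 1-12: 12 each from A, C, D, E, F = 12*5 = 60 chips; eligible A, C, D, E, F
Layer 13-46: 34 each from A, C, D, F = 34*4 = 136 chips; eligible A, C, D, F
Layer 47-48: 2 each from A, C, F = 2*3 = 6 chips; eligible A, C, F
Layer 49-103: 55 each from A, F = 55*2 = 110 chips; eligible A, F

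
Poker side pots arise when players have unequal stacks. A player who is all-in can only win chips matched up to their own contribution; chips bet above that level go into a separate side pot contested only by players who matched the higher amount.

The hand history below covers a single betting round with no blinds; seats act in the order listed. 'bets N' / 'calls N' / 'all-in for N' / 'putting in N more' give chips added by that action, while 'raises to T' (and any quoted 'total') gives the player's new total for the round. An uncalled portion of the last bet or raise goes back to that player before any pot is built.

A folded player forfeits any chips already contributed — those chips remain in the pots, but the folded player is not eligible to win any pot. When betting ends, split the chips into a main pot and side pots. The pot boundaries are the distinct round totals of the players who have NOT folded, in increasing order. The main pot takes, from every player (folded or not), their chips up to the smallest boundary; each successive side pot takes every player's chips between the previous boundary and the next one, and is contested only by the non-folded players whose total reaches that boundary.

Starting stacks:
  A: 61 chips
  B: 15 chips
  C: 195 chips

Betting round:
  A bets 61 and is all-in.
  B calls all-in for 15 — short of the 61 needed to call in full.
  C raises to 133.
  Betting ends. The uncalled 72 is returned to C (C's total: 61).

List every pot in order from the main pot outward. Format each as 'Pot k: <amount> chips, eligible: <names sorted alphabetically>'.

Pot 1: 45 chips, eligible: A, B, C
Pot 2: 92 chips, eligible: A, C

Derivation:
Contributions (after 72 returned to C): A=61, B=15, C=61
Pot levels (distinct totals of non-folded players): 15, 61
Layer 1-15: 15 each from A, B, C = 15*3 = 45 chips; eligible A, B, C
Layer 16-61: 46 each from A, C = 46*2 = 92 chips; eligible A, C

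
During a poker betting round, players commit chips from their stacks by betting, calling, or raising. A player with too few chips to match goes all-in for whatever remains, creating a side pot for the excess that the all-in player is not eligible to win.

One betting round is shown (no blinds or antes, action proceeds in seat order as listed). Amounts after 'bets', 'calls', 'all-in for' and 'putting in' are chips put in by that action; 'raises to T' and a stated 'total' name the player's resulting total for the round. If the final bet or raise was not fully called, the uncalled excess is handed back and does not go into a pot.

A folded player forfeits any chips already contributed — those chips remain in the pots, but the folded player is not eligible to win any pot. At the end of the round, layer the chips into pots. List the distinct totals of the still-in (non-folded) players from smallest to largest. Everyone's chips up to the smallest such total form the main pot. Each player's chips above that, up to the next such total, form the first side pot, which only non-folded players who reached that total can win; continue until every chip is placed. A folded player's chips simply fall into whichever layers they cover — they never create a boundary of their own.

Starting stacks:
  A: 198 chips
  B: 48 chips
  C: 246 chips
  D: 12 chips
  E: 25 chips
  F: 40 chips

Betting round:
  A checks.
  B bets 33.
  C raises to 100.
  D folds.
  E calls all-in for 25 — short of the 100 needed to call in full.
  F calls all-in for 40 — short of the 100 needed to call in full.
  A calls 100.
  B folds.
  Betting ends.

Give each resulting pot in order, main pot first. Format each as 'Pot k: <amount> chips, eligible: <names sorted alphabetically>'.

Pot 1: 125 chips, eligible: A, C, E, F
Pot 2: 53 chips, eligible: A, C, F
Pot 3: 120 chips, eligible: A, C

Derivation:
Contributions: A=100, B=33, C=100, E=25, F=40
Folded: B, D
Pot levels (distinct totals of non-folded players): 25, 40, 100
Layer 1-25: 25 each from A, B, C, E, F = 25*5 = 125 chips; eligible A, C, E, F
Layer 26-40: A 15 + B 8 + C 15 + F 15 = 53 chips; eligible A, C, F
Layer 41-100: 60 each from A, C = 60*2 = 120 chips; eligible A, C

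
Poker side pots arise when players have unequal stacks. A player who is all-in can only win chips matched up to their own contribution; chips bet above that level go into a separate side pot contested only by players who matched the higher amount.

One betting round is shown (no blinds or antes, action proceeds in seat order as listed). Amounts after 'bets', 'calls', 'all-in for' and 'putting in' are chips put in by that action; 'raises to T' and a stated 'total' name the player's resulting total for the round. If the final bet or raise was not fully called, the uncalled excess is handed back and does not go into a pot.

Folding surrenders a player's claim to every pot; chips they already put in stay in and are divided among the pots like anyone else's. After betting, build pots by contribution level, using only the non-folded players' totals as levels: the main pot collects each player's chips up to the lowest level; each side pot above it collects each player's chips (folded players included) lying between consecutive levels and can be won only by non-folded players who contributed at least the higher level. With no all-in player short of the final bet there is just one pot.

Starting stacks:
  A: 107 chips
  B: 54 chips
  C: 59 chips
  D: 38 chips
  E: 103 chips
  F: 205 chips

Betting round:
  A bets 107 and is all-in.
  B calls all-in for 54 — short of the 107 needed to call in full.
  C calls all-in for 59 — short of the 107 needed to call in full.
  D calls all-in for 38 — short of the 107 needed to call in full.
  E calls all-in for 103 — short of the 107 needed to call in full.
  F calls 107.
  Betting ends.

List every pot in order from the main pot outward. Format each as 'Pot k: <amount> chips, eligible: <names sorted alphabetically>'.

Contributions: A=107, B=54, C=59, D=38, E=103, F=107
Pot levels (distinct totals of non-folded players): 38, 54, 59, 103, 107
Layer 1-38: 38 each from A, B, C, D, E, F = 38*6 = 228 chips; eligible A, B, C, D, E, F
Layer 39-54: 16 each from A, B, C, E, F = 16*5 = 80 chips; eligible A, B, C, E, F
Layer 55-59: 5 each from A, C, E, F = 5*4 = 20 chips; eligible A, C, E, F
Layer 60-103: 44 each from A, E, F = 44*3 = 132 chips; eligible A, E, F
Layer 104-107: 4 each from A, F = 4*2 = 8 chips; eligible A, F

Pot 1: 228 chips, eligible: A, B, C, D, E, F
Pot 2: 80 chips, eligible: A, B, C, E, F
Pot 3: 20 chips, eligible: A, C, E, F
Pot 4: 132 chips, eligible: A, E, F
Pot 5: 8 chips, eligible: A, F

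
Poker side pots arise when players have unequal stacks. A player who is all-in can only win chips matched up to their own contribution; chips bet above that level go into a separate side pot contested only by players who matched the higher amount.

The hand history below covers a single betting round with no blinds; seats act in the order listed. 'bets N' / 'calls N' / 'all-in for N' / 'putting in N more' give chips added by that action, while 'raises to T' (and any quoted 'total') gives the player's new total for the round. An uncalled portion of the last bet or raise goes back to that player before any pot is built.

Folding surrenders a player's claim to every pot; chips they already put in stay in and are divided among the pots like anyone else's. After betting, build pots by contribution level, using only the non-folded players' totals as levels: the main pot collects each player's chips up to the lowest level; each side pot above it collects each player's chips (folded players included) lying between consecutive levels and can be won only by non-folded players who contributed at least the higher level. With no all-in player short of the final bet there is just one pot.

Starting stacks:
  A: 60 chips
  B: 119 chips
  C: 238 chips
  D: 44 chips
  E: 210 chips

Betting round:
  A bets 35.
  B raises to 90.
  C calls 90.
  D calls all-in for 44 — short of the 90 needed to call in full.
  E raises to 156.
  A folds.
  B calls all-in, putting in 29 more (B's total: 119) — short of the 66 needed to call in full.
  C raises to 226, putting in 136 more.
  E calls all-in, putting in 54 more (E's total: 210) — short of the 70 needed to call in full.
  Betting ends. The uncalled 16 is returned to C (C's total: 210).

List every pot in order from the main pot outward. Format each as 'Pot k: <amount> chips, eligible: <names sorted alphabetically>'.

Contributions (after 16 returned to C): A=35, B=119, C=210, D=44, E=210
Folded: A
Pot levels (distinct totals of non-folded players): 44, 119, 210
Layer 1-44: A 35 + B 44 + C 44 + D 44 + E 44 = 211 chips; eligible B, C, D, E
Layer 45-119: 75 each from B, C, E = 75*3 = 225 chips; eligible B, C, E
Layer 120-210: 91 each from C, E = 91*2 = 182 chips; eligible C, E

Pot 1: 211 chips, eligible: B, C, D, E
Pot 2: 225 chips, eligible: B, C, E
Pot 3: 182 chips, eligible: C, E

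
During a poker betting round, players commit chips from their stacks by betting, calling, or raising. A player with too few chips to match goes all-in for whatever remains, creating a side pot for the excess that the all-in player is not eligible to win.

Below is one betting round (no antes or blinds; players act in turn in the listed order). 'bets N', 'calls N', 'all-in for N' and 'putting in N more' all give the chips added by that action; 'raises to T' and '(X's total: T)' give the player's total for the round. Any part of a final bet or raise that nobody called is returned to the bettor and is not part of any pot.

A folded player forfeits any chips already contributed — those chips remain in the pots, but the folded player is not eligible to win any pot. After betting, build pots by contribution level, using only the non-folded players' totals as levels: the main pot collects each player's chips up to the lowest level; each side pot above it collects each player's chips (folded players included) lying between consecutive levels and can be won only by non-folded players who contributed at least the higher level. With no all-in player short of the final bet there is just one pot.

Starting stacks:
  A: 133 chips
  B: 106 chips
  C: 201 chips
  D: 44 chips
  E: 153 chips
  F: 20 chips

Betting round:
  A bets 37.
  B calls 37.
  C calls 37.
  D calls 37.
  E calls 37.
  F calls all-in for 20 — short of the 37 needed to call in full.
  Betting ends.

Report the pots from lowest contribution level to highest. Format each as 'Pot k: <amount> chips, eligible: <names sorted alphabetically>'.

Contributions: A=37, B=37, C=37, D=37, E=37, F=20
Pot levels (distinct totals of non-folded players): 20, 37
Layer 1-20: 20 each from A, B, C, D, E, F = 20*6 = 120 chips; eligible A, B, C, D, E, F
Layer 21-37: 17 each from A, B, C, D, E = 17*5 = 85 chips; eligible A, B, C, D, E

Pot 1: 120 chips, eligible: A, B, C, D, E, F
Pot 2: 85 chips, eligible: A, B, C, D, E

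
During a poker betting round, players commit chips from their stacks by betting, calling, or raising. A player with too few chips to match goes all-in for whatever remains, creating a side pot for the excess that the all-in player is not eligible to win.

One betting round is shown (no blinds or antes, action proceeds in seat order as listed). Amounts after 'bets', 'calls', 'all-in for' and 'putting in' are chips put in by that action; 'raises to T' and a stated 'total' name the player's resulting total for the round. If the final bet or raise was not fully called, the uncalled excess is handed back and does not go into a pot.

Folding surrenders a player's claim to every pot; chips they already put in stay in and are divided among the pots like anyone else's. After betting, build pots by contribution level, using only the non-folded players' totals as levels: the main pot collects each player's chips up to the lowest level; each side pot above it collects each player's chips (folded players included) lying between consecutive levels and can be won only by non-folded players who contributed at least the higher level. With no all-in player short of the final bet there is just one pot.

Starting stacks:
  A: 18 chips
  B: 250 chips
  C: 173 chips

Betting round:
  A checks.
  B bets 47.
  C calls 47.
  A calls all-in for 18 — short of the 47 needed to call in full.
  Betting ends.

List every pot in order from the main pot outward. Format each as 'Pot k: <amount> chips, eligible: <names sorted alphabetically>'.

Contributions: A=18, B=47, C=47
Pot levels (distinct totals of non-folded players): 18, 47
Layer 1-18: 18 each from A, B, C = 18*3 = 54 chips; eligible A, B, C
Layer 19-47: 29 each from B, C = 29*2 = 58 chips; eligible B, C

Pot 1: 54 chips, eligible: A, B, C
Pot 2: 58 chips, eligible: B, C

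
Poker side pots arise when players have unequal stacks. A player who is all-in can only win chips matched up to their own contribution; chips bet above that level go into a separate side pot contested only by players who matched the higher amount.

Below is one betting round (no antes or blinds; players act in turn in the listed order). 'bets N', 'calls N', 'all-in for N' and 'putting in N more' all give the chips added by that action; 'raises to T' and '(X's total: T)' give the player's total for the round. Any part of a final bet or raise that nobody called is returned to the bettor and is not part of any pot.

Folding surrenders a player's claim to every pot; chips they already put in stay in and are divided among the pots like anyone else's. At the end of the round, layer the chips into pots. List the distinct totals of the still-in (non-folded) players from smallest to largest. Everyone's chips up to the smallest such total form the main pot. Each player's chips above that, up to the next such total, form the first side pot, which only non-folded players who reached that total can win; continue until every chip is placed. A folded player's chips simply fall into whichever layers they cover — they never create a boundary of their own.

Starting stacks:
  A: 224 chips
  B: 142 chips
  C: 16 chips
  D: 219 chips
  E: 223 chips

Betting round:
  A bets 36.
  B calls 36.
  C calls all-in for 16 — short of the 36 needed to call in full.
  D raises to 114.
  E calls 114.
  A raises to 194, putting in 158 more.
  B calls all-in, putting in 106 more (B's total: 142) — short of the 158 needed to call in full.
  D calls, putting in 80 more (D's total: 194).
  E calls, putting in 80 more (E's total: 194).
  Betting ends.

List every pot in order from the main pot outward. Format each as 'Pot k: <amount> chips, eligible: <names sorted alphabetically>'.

Contributions: A=194, B=142, C=16, D=194, E=194
Pot levels (distinct totals of non-folded players): 16, 142, 194
Layer 1-16: 16 each from A, B, C, D, E = 16*5 = 80 chips; eligible A, B, C, D, E
Layer 17-142: 126 each from A, B, D, E = 126*4 = 504 chips; eligible A, B, D, E
Layer 143-194: 52 each from A, D, E = 52*3 = 156 chips; eligible A, D, E

Pot 1: 80 chips, eligible: A, B, C, D, E
Pot 2: 504 chips, eligible: A, B, D, E
Pot 3: 156 chips, eligible: A, D, E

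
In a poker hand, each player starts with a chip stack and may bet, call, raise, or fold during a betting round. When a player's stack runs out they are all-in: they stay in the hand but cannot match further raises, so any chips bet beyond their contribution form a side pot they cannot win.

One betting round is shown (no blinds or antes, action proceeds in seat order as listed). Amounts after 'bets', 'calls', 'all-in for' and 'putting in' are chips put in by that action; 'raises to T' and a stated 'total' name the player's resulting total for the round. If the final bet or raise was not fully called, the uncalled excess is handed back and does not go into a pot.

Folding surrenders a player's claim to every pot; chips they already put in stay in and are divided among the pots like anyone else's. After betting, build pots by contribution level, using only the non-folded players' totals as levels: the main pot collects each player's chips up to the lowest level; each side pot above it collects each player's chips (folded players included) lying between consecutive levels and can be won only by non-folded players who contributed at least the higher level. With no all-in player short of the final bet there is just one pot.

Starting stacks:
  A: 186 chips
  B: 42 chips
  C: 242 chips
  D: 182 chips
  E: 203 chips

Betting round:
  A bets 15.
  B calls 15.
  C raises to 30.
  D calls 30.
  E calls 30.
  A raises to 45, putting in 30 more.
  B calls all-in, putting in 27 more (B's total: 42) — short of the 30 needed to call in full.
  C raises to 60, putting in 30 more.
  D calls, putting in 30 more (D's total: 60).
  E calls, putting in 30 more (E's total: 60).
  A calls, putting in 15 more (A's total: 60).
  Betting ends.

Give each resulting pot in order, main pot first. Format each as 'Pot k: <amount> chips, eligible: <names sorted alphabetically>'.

Contributions: A=60, B=42, C=60, D=60, E=60
Pot levels (distinct totals of non-folded players): 42, 60
Layer 1-42: 42 each from A, B, C, D, E = 42*5 = 210 chips; eligible A, B, C, D, E
Layer 43-60: 18 each from A, C, D, E = 18*4 = 72 chips; eligible A, C, D, E

Pot 1: 210 chips, eligible: A, B, C, D, E
Pot 2: 72 chips, eligible: A, C, D, E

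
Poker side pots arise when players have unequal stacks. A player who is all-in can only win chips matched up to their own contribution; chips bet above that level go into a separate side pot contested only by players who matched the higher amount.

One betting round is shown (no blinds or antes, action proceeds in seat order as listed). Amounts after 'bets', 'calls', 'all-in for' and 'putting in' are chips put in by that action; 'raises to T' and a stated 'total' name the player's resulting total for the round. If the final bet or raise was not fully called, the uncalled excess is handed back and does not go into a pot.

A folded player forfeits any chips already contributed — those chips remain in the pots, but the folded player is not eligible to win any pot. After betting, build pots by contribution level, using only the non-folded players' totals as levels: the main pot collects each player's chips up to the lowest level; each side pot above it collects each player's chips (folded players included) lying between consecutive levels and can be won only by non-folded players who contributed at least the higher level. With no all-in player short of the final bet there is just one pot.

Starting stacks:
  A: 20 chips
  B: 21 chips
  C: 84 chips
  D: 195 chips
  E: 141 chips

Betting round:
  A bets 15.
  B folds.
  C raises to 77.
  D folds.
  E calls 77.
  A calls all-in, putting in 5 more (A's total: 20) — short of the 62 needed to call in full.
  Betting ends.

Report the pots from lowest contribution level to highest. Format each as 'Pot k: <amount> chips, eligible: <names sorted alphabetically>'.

Pot 1: 60 chips, eligible: A, C, E
Pot 2: 114 chips, eligible: C, E

Derivation:
Contributions: A=20, C=77, E=77
Folded: B, D
Pot levels (distinct totals of non-folded players): 20, 77
Layer 1-20: 20 each from A, C, E = 20*3 = 60 chips; eligible A, C, E
Layer 21-77: 57 each from C, E = 57*2 = 114 chips; eligible C, E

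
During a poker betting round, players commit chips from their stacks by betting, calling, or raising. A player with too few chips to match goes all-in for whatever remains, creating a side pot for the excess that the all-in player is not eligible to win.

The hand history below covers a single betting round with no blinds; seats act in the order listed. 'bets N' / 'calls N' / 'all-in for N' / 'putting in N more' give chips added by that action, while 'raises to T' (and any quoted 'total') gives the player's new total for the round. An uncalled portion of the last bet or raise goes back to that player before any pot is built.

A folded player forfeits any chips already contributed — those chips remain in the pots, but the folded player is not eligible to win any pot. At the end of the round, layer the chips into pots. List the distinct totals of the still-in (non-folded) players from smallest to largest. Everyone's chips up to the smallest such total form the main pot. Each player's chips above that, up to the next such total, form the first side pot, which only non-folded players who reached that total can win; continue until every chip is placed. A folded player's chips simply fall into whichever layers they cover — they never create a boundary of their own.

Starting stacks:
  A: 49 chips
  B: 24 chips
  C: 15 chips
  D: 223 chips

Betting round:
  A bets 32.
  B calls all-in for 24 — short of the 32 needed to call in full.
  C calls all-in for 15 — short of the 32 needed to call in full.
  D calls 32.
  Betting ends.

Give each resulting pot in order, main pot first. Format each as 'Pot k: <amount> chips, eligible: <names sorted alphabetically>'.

Contributions: A=32, B=24, C=15, D=32
Pot levels (distinct totals of non-folded players): 15, 24, 32
Layer 1-15: 15 each from A, B, C, D = 15*4 = 60 chips; eligible A, B, C, D
Layer 16-24: 9 each from A, B, D = 9*3 = 27 chips; eligible A, B, D
Layer 25-32: 8 each from A, D = 8*2 = 16 chips; eligible A, D

Pot 1: 60 chips, eligible: A, B, C, D
Pot 2: 27 chips, eligible: A, B, D
Pot 3: 16 chips, eligible: A, D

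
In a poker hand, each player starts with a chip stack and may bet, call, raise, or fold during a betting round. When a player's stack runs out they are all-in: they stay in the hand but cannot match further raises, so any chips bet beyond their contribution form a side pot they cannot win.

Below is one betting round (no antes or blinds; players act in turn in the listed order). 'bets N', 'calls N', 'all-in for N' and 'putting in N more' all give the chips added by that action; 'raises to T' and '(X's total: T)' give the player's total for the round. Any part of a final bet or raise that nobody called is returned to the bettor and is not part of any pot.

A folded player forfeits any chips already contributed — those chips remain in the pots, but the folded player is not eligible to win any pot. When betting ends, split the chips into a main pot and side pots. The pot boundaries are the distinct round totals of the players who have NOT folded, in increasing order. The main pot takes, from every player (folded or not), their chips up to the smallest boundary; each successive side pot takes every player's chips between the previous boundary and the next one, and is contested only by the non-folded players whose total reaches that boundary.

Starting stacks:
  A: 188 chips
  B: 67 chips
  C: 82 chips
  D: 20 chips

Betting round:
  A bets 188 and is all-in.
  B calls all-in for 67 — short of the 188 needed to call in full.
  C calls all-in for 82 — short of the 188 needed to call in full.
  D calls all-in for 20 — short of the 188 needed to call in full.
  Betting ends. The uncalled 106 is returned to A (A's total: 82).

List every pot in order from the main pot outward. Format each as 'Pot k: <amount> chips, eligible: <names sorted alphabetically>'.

Contributions (after 106 returned to A): A=82, B=67, C=82, D=20
Pot levels (distinct totals of non-folded players): 20, 67, 82
Layer 1-20: 20 each from A, B, C, D = 20*4 = 80 chips; eligible A, B, C, D
Layer 21-67: 47 each from A, B, C = 47*3 = 141 chips; eligible A, B, C
Layer 68-82: 15 each from A, C = 15*2 = 30 chips; eligible A, C

Pot 1: 80 chips, eligible: A, B, C, D
Pot 2: 141 chips, eligible: A, B, C
Pot 3: 30 chips, eligible: A, C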